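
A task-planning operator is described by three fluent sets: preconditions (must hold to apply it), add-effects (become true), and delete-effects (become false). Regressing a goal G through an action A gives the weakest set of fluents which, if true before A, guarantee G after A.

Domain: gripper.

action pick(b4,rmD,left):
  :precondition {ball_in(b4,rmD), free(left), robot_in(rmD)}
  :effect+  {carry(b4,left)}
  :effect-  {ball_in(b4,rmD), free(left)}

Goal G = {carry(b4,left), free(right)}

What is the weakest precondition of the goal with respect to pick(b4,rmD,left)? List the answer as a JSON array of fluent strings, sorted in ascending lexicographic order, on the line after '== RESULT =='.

Compute (G \ add) ∪ pre:
  G ∩ del = {}  (empty — regression defined)
  G \ add = {carry(b4,left), free(right)} \ {carry(b4,left)} = {free(right)}
  ∪ pre   = {free(right)} ∪ {ball_in(b4,rmD), free(left), robot_in(rmD)}
          = {ball_in(b4,rmD), free(left), free(right), robot_in(rmD)}

== RESULT ==
["ball_in(b4,rmD)", "free(left)", "free(right)", "robot_in(rmD)"]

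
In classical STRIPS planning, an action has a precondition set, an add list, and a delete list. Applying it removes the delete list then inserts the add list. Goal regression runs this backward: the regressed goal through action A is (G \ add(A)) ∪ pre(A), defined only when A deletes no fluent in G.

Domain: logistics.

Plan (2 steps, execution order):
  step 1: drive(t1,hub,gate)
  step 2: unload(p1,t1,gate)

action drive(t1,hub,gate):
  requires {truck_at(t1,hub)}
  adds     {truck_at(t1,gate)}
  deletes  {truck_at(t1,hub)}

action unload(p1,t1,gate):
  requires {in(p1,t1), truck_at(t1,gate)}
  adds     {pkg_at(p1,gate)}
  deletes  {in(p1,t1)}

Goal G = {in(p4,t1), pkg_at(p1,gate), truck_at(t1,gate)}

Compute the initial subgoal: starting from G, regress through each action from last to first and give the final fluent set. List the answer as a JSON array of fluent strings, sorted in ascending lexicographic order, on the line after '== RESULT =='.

Regress step by step:
  through step 2 (unload(p1,t1,gate)): drop {pkg_at(p1,gate)}, keep {in(p4,t1), truck_at(t1,gate)}, require {in(p1,t1), truck_at(t1,gate)}
    → {in(p1,t1), in(p4,t1), truck_at(t1,gate)}
  through step 1 (drive(t1,hub,gate)): drop {truck_at(t1,gate)}, keep {in(p1,t1), in(p4,t1)}, require {truck_at(t1,hub)}
    → {in(p1,t1), in(p4,t1), truck_at(t1,hub)}

== RESULT ==
["in(p1,t1)", "in(p4,t1)", "truck_at(t1,hub)"]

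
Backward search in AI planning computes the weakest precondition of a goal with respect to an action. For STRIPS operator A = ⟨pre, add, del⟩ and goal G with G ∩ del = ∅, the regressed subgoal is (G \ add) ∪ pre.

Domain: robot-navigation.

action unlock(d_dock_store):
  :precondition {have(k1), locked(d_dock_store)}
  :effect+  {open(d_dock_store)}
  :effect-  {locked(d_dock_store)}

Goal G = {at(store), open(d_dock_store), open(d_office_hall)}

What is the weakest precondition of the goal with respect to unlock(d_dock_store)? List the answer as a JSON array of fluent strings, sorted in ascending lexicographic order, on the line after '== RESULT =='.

Regress:
  G ∩ del = {}  (empty — regression defined)
  G \ add = {at(store), open(d_dock_store), open(d_office_hall)} \ {open(d_dock_store)} = {at(store), open(d_office_hall)}
  ∪ pre   = {at(store), open(d_office_hall)} ∪ {have(k1), locked(d_dock_store)}
          = {at(store), have(k1), locked(d_dock_store), open(d_office_hall)}

== RESULT ==
["at(store)", "have(k1)", "locked(d_dock_store)", "open(d_office_hall)"]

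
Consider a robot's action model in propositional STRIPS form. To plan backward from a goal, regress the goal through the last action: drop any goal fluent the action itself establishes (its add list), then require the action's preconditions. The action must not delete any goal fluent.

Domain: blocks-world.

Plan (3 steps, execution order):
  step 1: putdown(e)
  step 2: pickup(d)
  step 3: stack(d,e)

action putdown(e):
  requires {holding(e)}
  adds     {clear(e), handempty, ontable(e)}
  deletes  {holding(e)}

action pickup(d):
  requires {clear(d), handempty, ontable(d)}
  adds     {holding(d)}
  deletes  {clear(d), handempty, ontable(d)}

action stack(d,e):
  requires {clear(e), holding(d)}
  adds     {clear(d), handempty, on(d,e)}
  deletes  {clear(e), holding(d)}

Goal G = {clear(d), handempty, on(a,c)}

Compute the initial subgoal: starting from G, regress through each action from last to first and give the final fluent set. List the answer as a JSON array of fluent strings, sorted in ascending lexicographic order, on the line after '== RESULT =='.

Work backward from the goal:
  through step 3 (stack(d,e)): drop {clear(d), handempty}, keep {on(a,c)}, require {clear(e), holding(d)}
    → {clear(e), holding(d), on(a,c)}
  through step 2 (pickup(d)): drop {holding(d)}, keep {clear(e), on(a,c)}, require {clear(d), handempty, ontable(d)}
    → {clear(d), clear(e), handempty, on(a,c), ontable(d)}
  through step 1 (putdown(e)): drop {clear(e), handempty}, keep {clear(d), on(a,c), ontable(d)}, require {holding(e)}
    → {clear(d), holding(e), on(a,c), ontable(d)}

== RESULT ==
["clear(d)", "holding(e)", "on(a,c)", "ontable(d)"]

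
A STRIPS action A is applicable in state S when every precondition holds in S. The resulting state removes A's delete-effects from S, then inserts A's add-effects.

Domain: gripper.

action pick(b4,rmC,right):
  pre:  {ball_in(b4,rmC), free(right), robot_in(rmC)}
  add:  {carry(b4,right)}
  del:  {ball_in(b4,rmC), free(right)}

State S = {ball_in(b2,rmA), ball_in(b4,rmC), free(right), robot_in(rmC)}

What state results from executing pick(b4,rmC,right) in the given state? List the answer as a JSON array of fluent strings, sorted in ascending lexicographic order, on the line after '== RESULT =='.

Compute (S \ del) ∪ add:
  pre ⊆ S: {ball_in(b4,rmC), free(right), robot_in(rmC)} ⊆ S  — applicable
  S \ del = {ball_in(b2,rmA), robot_in(rmC)}
  ∪ add   = {ball_in(b2,rmA), carry(b4,right), robot_in(rmC)}

== RESULT ==
["ball_in(b2,rmA)", "carry(b4,right)", "robot_in(rmC)"]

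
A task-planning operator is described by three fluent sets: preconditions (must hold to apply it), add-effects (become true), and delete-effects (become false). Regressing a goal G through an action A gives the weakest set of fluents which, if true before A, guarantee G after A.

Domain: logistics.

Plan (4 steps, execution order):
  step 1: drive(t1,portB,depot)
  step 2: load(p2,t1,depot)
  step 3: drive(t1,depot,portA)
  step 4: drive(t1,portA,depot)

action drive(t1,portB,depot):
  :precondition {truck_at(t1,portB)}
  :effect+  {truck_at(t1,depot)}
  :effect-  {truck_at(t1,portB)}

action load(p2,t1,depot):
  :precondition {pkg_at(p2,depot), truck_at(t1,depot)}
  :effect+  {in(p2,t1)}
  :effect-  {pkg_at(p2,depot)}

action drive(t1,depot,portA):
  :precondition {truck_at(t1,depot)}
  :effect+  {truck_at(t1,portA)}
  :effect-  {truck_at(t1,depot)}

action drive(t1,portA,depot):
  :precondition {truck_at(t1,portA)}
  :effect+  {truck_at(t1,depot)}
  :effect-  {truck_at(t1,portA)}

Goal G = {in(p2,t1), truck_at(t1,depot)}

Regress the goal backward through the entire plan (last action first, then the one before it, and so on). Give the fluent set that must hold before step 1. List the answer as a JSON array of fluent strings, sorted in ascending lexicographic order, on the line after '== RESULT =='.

Regress step by step:
  through step 4 (drive(t1,portA,depot)): drop {truck_at(t1,depot)}, keep {in(p2,t1)}, require {truck_at(t1,portA)}
    → {in(p2,t1), truck_at(t1,portA)}
  through step 3 (drive(t1,depot,portA)): drop {truck_at(t1,portA)}, keep {in(p2,t1)}, require {truck_at(t1,depot)}
    → {in(p2,t1), truck_at(t1,depot)}
  through step 2 (load(p2,t1,depot)): drop {in(p2,t1)}, keep {truck_at(t1,depot)}, require {pkg_at(p2,depot), truck_at(t1,depot)}
    → {pkg_at(p2,depot), truck_at(t1,depot)}
  through step 1 (drive(t1,portB,depot)): drop {truck_at(t1,depot)}, keep {pkg_at(p2,depot)}, require {truck_at(t1,portB)}
    → {pkg_at(p2,depot), truck_at(t1,portB)}

== RESULT ==
["pkg_at(p2,depot)", "truck_at(t1,portB)"]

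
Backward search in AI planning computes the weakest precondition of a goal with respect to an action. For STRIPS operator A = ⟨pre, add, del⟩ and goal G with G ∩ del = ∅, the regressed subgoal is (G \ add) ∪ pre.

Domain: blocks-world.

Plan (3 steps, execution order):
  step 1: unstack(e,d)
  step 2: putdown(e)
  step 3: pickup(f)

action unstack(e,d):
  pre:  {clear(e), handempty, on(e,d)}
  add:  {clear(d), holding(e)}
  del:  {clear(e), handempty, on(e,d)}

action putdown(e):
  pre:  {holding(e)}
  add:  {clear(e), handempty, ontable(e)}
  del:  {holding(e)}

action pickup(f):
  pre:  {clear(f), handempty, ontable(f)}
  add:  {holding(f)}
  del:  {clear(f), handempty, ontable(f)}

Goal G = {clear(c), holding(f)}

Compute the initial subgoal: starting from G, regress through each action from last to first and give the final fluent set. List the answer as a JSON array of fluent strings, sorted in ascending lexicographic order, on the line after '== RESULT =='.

Regress step by step:
  through step 3 (pickup(f)): drop {holding(f)}, keep {clear(c)}, require {clear(f), handempty, ontable(f)}
    → {clear(c), clear(f), handempty, ontable(f)}
  through step 2 (putdown(e)): drop {handempty}, keep {clear(c), clear(f), ontable(f)}, require {holding(e)}
    → {clear(c), clear(f), holding(e), ontable(f)}
  through step 1 (unstack(e,d)): drop {holding(e)}, keep {clear(c), clear(f), ontable(f)}, require {clear(e), handempty, on(e,d)}
    → {clear(c), clear(e), clear(f), handempty, on(e,d), ontable(f)}

== RESULT ==
["clear(c)", "clear(e)", "clear(f)", "handempty", "on(e,d)", "ontable(f)"]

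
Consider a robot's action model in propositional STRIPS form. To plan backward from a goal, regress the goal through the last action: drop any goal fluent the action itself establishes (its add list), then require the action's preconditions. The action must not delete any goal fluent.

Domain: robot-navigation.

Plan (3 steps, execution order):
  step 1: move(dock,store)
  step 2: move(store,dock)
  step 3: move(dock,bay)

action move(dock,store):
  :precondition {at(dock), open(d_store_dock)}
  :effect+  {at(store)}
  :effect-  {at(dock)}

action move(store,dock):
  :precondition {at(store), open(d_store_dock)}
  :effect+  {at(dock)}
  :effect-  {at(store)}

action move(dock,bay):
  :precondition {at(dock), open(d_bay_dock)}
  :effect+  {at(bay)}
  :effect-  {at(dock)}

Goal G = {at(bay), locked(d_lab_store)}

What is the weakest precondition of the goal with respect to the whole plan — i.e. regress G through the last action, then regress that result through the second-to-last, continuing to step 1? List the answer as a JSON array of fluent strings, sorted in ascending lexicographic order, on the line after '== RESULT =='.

Regress step by step:
  through step 3 (move(dock,bay)): drop {at(bay)}, keep {locked(d_lab_store)}, require {at(dock), open(d_bay_dock)}
    → {at(dock), locked(d_lab_store), open(d_bay_dock)}
  through step 2 (move(store,dock)): drop {at(dock)}, keep {locked(d_lab_store), open(d_bay_dock)}, require {at(store), open(d_store_dock)}
    → {at(store), locked(d_lab_store), open(d_bay_dock), open(d_store_dock)}
  through step 1 (move(dock,store)): drop {at(store)}, keep {locked(d_lab_store), open(d_bay_dock), open(d_store_dock)}, require {at(dock), open(d_store_dock)}
    → {at(dock), locked(d_lab_store), open(d_bay_dock), open(d_store_dock)}

== RESULT ==
["at(dock)", "locked(d_lab_store)", "open(d_bay_dock)", "open(d_store_dock)"]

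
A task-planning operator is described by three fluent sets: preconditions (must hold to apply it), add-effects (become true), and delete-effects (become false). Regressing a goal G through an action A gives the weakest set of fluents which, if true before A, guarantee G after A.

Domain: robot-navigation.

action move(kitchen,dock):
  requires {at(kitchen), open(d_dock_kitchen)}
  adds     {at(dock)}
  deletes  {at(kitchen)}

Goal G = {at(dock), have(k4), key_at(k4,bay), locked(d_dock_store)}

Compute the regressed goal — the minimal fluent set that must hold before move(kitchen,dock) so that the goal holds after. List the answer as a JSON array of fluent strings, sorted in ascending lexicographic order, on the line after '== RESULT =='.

Regress:
  G ∩ del = {}  (empty — regression defined)
  G \ add = {at(dock), have(k4), key_at(k4,bay), locked(d_dock_store)} \ {at(dock)} = {have(k4), key_at(k4,bay), locked(d_dock_store)}
  ∪ pre   = {have(k4), key_at(k4,bay), locked(d_dock_store)} ∪ {at(kitchen), open(d_dock_kitchen)}
          = {at(kitchen), have(k4), key_at(k4,bay), locked(d_dock_store), open(d_dock_kitchen)}

== RESULT ==
["at(kitchen)", "have(k4)", "key_at(k4,bay)", "locked(d_dock_store)", "open(d_dock_kitchen)"]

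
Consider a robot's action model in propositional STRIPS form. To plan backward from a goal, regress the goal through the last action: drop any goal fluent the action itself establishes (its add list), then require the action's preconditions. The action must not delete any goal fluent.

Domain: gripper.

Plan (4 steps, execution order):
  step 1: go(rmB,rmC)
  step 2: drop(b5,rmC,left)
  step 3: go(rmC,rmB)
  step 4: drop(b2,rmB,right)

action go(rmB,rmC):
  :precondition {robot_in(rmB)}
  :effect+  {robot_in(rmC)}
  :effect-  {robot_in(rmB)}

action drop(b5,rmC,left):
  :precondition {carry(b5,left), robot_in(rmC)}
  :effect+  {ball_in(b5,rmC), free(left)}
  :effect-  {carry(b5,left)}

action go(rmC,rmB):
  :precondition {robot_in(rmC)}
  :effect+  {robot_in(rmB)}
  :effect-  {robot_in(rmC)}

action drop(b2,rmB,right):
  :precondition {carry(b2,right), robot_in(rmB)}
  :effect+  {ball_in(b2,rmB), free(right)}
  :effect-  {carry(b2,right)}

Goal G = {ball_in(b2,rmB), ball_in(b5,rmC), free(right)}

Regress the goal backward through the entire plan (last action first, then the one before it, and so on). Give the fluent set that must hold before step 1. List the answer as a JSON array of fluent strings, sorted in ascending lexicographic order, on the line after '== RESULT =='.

Work backward from the goal:
  through step 4 (drop(b2,rmB,right)): drop {ball_in(b2,rmB), free(right)}, keep {ball_in(b5,rmC)}, require {carry(b2,right), robot_in(rmB)}
    → {ball_in(b5,rmC), carry(b2,right), robot_in(rmB)}
  through step 3 (go(rmC,rmB)): drop {robot_in(rmB)}, keep {ball_in(b5,rmC), carry(b2,right)}, require {robot_in(rmC)}
    → {ball_in(b5,rmC), carry(b2,right), robot_in(rmC)}
  through step 2 (drop(b5,rmC,left)): drop {ball_in(b5,rmC)}, keep {carry(b2,right), robot_in(rmC)}, require {carry(b5,left), robot_in(rmC)}
    → {carry(b2,right), carry(b5,left), robot_in(rmC)}
  through step 1 (go(rmB,rmC)): drop {robot_in(rmC)}, keep {carry(b2,right), carry(b5,left)}, require {robot_in(rmB)}
    → {carry(b2,right), carry(b5,left), robot_in(rmB)}

== RESULT ==
["carry(b2,right)", "carry(b5,left)", "robot_in(rmB)"]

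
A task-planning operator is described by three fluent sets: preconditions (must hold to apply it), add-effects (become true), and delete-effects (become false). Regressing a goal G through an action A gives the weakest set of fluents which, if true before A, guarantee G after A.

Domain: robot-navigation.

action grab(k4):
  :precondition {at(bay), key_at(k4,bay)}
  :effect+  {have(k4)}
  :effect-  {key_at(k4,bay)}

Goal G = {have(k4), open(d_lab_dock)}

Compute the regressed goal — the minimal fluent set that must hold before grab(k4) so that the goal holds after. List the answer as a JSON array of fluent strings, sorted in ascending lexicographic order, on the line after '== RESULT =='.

Regress:
  G ∩ del = {}  (empty — regression defined)
  G \ add = {have(k4), open(d_lab_dock)} \ {have(k4)} = {open(d_lab_dock)}
  ∪ pre   = {open(d_lab_dock)} ∪ {at(bay), key_at(k4,bay)}
          = {at(bay), key_at(k4,bay), open(d_lab_dock)}

== RESULT ==
["at(bay)", "key_at(k4,bay)", "open(d_lab_dock)"]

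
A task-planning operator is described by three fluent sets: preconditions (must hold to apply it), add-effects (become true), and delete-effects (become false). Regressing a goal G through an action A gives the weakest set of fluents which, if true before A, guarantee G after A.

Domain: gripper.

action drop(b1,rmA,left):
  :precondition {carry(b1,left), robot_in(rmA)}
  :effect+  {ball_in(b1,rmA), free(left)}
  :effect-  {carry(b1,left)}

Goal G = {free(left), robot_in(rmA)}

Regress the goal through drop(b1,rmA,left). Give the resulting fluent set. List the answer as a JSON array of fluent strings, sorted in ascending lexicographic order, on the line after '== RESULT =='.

Compute (G \ add) ∪ pre:
  G ∩ del = {}  (empty — regression defined)
  G \ add = {free(left), robot_in(rmA)} \ {ball_in(b1,rmA), free(left)} = {robot_in(rmA)}
  ∪ pre   = {robot_in(rmA)} ∪ {carry(b1,left), robot_in(rmA)}
          = {carry(b1,left), robot_in(rmA)}

== RESULT ==
["carry(b1,left)", "robot_in(rmA)"]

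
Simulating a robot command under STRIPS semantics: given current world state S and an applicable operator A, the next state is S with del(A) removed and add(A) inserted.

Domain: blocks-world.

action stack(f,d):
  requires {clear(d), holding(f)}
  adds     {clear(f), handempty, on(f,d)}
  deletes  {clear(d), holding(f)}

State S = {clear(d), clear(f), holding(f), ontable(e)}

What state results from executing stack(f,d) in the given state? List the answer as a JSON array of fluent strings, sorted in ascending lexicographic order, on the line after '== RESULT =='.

Progress:
  pre ⊆ S: {clear(d), holding(f)} ⊆ S  — applicable
  S \ del = {clear(f), ontable(e)}
  ∪ add   = {clear(f), handempty, on(f,d), ontable(e)}

== RESULT ==
["clear(f)", "handempty", "on(f,d)", "ontable(e)"]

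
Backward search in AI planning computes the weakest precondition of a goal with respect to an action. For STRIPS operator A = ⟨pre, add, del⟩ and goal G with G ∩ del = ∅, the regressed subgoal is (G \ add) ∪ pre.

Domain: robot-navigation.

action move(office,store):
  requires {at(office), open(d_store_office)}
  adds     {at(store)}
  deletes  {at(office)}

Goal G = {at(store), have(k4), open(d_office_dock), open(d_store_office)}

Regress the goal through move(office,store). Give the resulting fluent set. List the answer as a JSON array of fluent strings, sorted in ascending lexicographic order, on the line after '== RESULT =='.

Regress:
  G ∩ del = {}  (empty — regression defined)
  G \ add = {at(store), have(k4), open(d_office_dock), open(d_store_office)} \ {at(store)} = {have(k4), open(d_office_dock), open(d_store_office)}
  ∪ pre   = {have(k4), open(d_office_dock), open(d_store_office)} ∪ {at(office), open(d_store_office)}
          = {at(office), have(k4), open(d_office_dock), open(d_store_office)}

== RESULT ==
["at(office)", "have(k4)", "open(d_office_dock)", "open(d_store_office)"]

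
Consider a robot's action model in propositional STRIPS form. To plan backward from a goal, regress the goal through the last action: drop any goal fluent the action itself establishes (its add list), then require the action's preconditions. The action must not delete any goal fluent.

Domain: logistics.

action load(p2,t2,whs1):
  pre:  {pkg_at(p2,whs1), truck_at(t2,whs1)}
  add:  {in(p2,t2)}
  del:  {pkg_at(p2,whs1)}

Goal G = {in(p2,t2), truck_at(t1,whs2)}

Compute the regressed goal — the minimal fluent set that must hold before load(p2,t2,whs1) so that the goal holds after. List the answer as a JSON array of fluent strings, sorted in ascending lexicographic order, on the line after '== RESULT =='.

Regress:
  G ∩ del = {}  (empty — regression defined)
  G \ add = {in(p2,t2), truck_at(t1,whs2)} \ {in(p2,t2)} = {truck_at(t1,whs2)}
  ∪ pre   = {truck_at(t1,whs2)} ∪ {pkg_at(p2,whs1), truck_at(t2,whs1)}
          = {pkg_at(p2,whs1), truck_at(t1,whs2), truck_at(t2,whs1)}

== RESULT ==
["pkg_at(p2,whs1)", "truck_at(t1,whs2)", "truck_at(t2,whs1)"]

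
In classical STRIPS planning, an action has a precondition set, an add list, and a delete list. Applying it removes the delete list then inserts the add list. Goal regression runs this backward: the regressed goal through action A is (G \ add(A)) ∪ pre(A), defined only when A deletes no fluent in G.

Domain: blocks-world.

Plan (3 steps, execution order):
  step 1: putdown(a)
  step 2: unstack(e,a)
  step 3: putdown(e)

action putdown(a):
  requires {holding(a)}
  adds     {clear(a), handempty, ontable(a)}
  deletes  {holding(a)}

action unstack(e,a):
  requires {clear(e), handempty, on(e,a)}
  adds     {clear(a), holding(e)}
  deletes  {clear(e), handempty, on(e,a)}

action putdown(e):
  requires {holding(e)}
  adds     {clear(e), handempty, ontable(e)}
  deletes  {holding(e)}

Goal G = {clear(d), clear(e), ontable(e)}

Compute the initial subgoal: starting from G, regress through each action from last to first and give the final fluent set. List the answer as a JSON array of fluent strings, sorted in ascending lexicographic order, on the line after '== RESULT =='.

Work backward from the goal:
  through step 3 (putdown(e)): drop {clear(e), ontable(e)}, keep {clear(d)}, require {holding(e)}
    → {clear(d), holding(e)}
  through step 2 (unstack(e,a)): drop {holding(e)}, keep {clear(d)}, require {clear(e), handempty, on(e,a)}
    → {clear(d), clear(e), handempty, on(e,a)}
  through step 1 (putdown(a)): drop {handempty}, keep {clear(d), clear(e), on(e,a)}, require {holding(a)}
    → {clear(d), clear(e), holding(a), on(e,a)}

== RESULT ==
["clear(d)", "clear(e)", "holding(a)", "on(e,a)"]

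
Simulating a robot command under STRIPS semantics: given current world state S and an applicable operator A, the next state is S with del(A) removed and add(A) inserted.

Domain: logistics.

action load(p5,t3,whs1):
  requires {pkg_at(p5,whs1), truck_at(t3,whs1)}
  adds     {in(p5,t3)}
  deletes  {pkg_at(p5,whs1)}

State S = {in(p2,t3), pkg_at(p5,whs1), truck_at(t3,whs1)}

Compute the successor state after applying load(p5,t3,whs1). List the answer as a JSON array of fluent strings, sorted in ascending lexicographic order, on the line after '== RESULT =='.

Progress:
  pre ⊆ S: {pkg_at(p5,whs1), truck_at(t3,whs1)} ⊆ S  — applicable
  S \ del = {in(p2,t3), truck_at(t3,whs1)}
  ∪ add   = {in(p2,t3), in(p5,t3), truck_at(t3,whs1)}

== RESULT ==
["in(p2,t3)", "in(p5,t3)", "truck_at(t3,whs1)"]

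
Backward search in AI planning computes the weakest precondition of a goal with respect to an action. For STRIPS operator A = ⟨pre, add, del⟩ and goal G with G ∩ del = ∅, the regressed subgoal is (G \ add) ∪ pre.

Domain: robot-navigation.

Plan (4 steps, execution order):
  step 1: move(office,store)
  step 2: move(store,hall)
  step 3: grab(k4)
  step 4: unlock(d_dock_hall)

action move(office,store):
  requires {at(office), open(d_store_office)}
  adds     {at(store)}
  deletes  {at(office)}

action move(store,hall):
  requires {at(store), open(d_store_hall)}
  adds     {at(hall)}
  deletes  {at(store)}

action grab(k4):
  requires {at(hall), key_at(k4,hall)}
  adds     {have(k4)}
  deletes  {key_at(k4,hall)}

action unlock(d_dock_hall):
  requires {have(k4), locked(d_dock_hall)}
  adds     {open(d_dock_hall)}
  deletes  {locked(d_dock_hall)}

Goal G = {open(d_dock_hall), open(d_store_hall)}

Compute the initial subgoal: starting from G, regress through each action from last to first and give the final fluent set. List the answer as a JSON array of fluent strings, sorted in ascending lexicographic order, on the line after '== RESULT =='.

Work backward from the goal:
  through step 4 (unlock(d_dock_hall)): drop {open(d_dock_hall)}, keep {open(d_store_hall)}, require {have(k4), locked(d_dock_hall)}
    → {have(k4), locked(d_dock_hall), open(d_store_hall)}
  through step 3 (grab(k4)): drop {have(k4)}, keep {locked(d_dock_hall), open(d_store_hall)}, require {at(hall), key_at(k4,hall)}
    → {at(hall), key_at(k4,hall), locked(d_dock_hall), open(d_store_hall)}
  through step 2 (move(store,hall)): drop {at(hall)}, keep {key_at(k4,hall), locked(d_dock_hall), open(d_store_hall)}, require {at(store), open(d_store_hall)}
    → {at(store), key_at(k4,hall), locked(d_dock_hall), open(d_store_hall)}
  through step 1 (move(office,store)): drop {at(store)}, keep {key_at(k4,hall), locked(d_dock_hall), open(d_store_hall)}, require {at(office), open(d_store_office)}
    → {at(office), key_at(k4,hall), locked(d_dock_hall), open(d_store_hall), open(d_store_office)}

== RESULT ==
["at(office)", "key_at(k4,hall)", "locked(d_dock_hall)", "open(d_store_hall)", "open(d_store_office)"]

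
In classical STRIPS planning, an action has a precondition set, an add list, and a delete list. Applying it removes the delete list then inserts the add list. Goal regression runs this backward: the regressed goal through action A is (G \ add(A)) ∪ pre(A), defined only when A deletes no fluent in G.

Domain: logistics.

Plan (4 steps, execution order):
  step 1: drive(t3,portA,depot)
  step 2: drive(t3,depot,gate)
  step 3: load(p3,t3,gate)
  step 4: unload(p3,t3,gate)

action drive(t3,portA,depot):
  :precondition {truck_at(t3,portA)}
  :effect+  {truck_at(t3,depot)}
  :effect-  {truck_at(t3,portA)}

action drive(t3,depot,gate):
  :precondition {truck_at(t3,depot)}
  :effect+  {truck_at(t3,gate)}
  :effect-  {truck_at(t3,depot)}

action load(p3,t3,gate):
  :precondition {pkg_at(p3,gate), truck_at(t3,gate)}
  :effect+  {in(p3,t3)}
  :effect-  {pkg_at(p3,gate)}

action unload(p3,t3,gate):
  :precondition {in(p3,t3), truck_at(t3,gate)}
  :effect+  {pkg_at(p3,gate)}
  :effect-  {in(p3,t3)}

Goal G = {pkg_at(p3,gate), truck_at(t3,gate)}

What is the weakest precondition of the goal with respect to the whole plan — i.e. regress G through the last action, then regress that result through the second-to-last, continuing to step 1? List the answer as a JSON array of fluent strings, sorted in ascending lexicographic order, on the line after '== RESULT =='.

Regress step by step:
  through step 4 (unload(p3,t3,gate)): drop {pkg_at(p3,gate)}, keep {truck_at(t3,gate)}, require {in(p3,t3), truck_at(t3,gate)}
    → {in(p3,t3), truck_at(t3,gate)}
  through step 3 (load(p3,t3,gate)): drop {in(p3,t3)}, keep {truck_at(t3,gate)}, require {pkg_at(p3,gate), truck_at(t3,gate)}
    → {pkg_at(p3,gate), truck_at(t3,gate)}
  through step 2 (drive(t3,depot,gate)): drop {truck_at(t3,gate)}, keep {pkg_at(p3,gate)}, require {truck_at(t3,depot)}
    → {pkg_at(p3,gate), truck_at(t3,depot)}
  through step 1 (drive(t3,portA,depot)): drop {truck_at(t3,depot)}, keep {pkg_at(p3,gate)}, require {truck_at(t3,portA)}
    → {pkg_at(p3,gate), truck_at(t3,portA)}

== RESULT ==
["pkg_at(p3,gate)", "truck_at(t3,portA)"]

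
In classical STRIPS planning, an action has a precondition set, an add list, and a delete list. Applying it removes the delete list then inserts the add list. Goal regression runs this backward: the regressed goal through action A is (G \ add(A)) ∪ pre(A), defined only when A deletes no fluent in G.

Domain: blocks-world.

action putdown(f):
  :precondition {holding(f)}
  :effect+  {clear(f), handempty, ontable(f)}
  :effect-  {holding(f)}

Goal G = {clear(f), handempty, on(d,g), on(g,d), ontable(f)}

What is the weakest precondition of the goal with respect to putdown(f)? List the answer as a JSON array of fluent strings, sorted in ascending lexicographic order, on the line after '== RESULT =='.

Regress:
  G ∩ del = {}  (empty — regression defined)
  G \ add = {clear(f), handempty, on(d,g), on(g,d), ontable(f)} \ {clear(f), handempty, ontable(f)} = {on(d,g), on(g,d)}
  ∪ pre   = {on(d,g), on(g,d)} ∪ {holding(f)}
          = {holding(f), on(d,g), on(g,d)}

== RESULT ==
["holding(f)", "on(d,g)", "on(g,d)"]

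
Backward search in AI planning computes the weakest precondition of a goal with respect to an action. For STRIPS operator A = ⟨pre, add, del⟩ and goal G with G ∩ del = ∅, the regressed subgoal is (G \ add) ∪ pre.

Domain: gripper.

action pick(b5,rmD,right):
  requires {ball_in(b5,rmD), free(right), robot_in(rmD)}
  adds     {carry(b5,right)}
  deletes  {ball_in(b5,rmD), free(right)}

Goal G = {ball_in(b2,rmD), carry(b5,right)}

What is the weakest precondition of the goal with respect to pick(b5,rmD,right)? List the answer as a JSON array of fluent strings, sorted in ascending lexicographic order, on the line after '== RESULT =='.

Compute (G \ add) ∪ pre:
  G ∩ del = {}  (empty — regression defined)
  G \ add = {ball_in(b2,rmD), carry(b5,right)} \ {carry(b5,right)} = {ball_in(b2,rmD)}
  ∪ pre   = {ball_in(b2,rmD)} ∪ {ball_in(b5,rmD), free(right), robot_in(rmD)}
          = {ball_in(b2,rmD), ball_in(b5,rmD), free(right), robot_in(rmD)}

== RESULT ==
["ball_in(b2,rmD)", "ball_in(b5,rmD)", "free(right)", "robot_in(rmD)"]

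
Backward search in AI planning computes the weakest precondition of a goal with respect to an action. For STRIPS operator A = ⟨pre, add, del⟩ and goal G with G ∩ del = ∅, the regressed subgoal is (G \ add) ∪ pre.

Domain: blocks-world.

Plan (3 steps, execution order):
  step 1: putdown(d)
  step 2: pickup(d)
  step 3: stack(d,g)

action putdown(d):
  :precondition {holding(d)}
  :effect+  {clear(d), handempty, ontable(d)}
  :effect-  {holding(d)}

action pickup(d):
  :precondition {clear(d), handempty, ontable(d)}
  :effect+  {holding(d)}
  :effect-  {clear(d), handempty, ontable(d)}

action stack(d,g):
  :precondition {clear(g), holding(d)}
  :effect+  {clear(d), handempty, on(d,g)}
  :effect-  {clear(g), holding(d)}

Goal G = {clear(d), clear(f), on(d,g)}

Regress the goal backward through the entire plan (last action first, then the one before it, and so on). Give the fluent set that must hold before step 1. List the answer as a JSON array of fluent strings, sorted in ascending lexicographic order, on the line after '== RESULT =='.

Regress step by step:
  through step 3 (stack(d,g)): drop {clear(d), on(d,g)}, keep {clear(f)}, require {clear(g), holding(d)}
    → {clear(f), clear(g), holding(d)}
  through step 2 (pickup(d)): drop {holding(d)}, keep {clear(f), clear(g)}, require {clear(d), handempty, ontable(d)}
    → {clear(d), clear(f), clear(g), handempty, ontable(d)}
  through step 1 (putdown(d)): drop {clear(d), handempty, ontable(d)}, keep {clear(f), clear(g)}, require {holding(d)}
    → {clear(f), clear(g), holding(d)}

== RESULT ==
["clear(f)", "clear(g)", "holding(d)"]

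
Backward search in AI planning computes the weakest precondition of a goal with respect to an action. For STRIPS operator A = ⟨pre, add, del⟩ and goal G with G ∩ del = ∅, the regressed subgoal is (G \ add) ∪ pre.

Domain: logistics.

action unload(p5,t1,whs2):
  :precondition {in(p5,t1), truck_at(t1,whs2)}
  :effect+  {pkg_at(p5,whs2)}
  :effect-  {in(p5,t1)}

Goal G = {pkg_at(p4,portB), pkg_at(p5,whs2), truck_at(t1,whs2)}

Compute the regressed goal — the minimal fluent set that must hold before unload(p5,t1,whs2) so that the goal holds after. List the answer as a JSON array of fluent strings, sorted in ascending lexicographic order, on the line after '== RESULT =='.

Regress:
  G ∩ del = {}  (empty — regression defined)
  G \ add = {pkg_at(p4,portB), pkg_at(p5,whs2), truck_at(t1,whs2)} \ {pkg_at(p5,whs2)} = {pkg_at(p4,portB), truck_at(t1,whs2)}
  ∪ pre   = {pkg_at(p4,portB), truck_at(t1,whs2)} ∪ {in(p5,t1), truck_at(t1,whs2)}
          = {in(p5,t1), pkg_at(p4,portB), truck_at(t1,whs2)}

== RESULT ==
["in(p5,t1)", "pkg_at(p4,portB)", "truck_at(t1,whs2)"]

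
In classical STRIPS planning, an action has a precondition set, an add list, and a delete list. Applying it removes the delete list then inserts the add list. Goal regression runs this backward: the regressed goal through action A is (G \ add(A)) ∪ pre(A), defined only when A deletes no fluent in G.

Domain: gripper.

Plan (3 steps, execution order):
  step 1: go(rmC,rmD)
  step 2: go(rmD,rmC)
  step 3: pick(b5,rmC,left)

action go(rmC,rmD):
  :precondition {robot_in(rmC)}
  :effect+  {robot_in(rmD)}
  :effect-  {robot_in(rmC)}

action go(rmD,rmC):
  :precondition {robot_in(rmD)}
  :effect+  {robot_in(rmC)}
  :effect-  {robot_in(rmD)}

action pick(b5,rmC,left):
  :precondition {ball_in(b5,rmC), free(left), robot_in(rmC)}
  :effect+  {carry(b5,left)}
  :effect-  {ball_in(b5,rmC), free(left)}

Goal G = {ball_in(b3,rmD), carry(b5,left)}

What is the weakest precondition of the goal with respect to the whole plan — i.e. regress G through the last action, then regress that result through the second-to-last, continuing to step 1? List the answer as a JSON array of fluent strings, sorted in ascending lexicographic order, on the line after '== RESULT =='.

Work backward from the goal:
  through step 3 (pick(b5,rmC,left)): drop {carry(b5,left)}, keep {ball_in(b3,rmD)}, require {ball_in(b5,rmC), free(left), robot_in(rmC)}
    → {ball_in(b3,rmD), ball_in(b5,rmC), free(left), robot_in(rmC)}
  through step 2 (go(rmD,rmC)): drop {robot_in(rmC)}, keep {ball_in(b3,rmD), ball_in(b5,rmC), free(left)}, require {robot_in(rmD)}
    → {ball_in(b3,rmD), ball_in(b5,rmC), free(left), robot_in(rmD)}
  through step 1 (go(rmC,rmD)): drop {robot_in(rmD)}, keep {ball_in(b3,rmD), ball_in(b5,rmC), free(left)}, require {robot_in(rmC)}
    → {ball_in(b3,rmD), ball_in(b5,rmC), free(left), robot_in(rmC)}

== RESULT ==
["ball_in(b3,rmD)", "ball_in(b5,rmC)", "free(left)", "robot_in(rmC)"]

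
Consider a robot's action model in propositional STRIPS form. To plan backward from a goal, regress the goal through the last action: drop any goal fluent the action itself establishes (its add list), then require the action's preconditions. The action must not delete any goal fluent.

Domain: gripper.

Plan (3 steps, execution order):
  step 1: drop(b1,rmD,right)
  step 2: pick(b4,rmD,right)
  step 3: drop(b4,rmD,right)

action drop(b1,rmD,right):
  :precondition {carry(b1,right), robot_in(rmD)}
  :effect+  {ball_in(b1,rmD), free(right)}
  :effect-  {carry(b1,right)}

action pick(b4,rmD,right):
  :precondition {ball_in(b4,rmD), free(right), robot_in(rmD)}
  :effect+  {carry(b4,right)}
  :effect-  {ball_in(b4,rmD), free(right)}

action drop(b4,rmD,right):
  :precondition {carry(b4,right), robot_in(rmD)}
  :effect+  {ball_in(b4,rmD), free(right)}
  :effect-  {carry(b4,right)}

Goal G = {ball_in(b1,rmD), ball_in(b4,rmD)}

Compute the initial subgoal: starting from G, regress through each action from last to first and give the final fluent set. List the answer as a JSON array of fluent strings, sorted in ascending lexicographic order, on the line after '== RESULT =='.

Work backward from the goal:
  through step 3 (drop(b4,rmD,right)): drop {ball_in(b4,rmD)}, keep {ball_in(b1,rmD)}, require {carry(b4,right), robot_in(rmD)}
    → {ball_in(b1,rmD), carry(b4,right), robot_in(rmD)}
  through step 2 (pick(b4,rmD,right)): drop {carry(b4,right)}, keep {ball_in(b1,rmD), robot_in(rmD)}, require {ball_in(b4,rmD), free(right), robot_in(rmD)}
    → {ball_in(b1,rmD), ball_in(b4,rmD), free(right), robot_in(rmD)}
  through step 1 (drop(b1,rmD,right)): drop {ball_in(b1,rmD), free(right)}, keep {ball_in(b4,rmD), robot_in(rmD)}, require {carry(b1,right), robot_in(rmD)}
    → {ball_in(b4,rmD), carry(b1,right), robot_in(rmD)}

== RESULT ==
["ball_in(b4,rmD)", "carry(b1,right)", "robot_in(rmD)"]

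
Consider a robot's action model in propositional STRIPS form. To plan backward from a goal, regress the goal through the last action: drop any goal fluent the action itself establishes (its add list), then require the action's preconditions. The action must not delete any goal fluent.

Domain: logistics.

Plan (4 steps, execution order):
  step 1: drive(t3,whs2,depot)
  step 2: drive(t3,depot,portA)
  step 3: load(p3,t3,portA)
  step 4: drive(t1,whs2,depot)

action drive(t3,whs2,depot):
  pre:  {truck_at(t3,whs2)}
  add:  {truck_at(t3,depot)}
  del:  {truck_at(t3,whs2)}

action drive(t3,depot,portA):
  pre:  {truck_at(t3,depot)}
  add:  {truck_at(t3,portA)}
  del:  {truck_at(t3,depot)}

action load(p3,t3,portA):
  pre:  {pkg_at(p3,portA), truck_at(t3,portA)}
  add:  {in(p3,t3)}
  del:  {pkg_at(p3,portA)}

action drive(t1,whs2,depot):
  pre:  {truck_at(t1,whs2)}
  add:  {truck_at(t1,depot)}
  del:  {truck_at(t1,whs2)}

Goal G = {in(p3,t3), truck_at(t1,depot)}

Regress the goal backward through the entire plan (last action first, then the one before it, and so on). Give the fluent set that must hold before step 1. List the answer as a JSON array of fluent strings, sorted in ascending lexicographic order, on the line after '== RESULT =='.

Work backward from the goal:
  through step 4 (drive(t1,whs2,depot)): drop {truck_at(t1,depot)}, keep {in(p3,t3)}, require {truck_at(t1,whs2)}
    → {in(p3,t3), truck_at(t1,whs2)}
  through step 3 (load(p3,t3,portA)): drop {in(p3,t3)}, keep {truck_at(t1,whs2)}, require {pkg_at(p3,portA), truck_at(t3,portA)}
    → {pkg_at(p3,portA), truck_at(t1,whs2), truck_at(t3,portA)}
  through step 2 (drive(t3,depot,portA)): drop {truck_at(t3,portA)}, keep {pkg_at(p3,portA), truck_at(t1,whs2)}, require {truck_at(t3,depot)}
    → {pkg_at(p3,portA), truck_at(t1,whs2), truck_at(t3,depot)}
  through step 1 (drive(t3,whs2,depot)): drop {truck_at(t3,depot)}, keep {pkg_at(p3,portA), truck_at(t1,whs2)}, require {truck_at(t3,whs2)}
    → {pkg_at(p3,portA), truck_at(t1,whs2), truck_at(t3,whs2)}

== RESULT ==
["pkg_at(p3,portA)", "truck_at(t1,whs2)", "truck_at(t3,whs2)"]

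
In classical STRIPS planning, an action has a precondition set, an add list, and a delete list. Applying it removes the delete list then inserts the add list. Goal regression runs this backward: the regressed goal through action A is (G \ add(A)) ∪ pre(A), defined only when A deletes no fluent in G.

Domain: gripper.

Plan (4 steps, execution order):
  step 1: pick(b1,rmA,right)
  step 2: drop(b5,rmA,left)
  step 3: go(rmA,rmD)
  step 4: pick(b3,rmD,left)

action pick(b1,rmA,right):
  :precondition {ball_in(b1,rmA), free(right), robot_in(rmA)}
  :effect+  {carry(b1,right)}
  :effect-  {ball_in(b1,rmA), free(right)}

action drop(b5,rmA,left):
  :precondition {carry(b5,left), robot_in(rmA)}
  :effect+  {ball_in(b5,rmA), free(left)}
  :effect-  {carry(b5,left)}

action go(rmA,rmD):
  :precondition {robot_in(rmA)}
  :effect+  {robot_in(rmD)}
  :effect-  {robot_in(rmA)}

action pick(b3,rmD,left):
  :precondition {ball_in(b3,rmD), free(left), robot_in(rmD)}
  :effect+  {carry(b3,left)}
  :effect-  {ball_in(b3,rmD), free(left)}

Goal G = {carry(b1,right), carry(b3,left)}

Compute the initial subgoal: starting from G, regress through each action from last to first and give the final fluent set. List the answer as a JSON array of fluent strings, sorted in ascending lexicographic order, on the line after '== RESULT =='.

Work backward from the goal:
  through step 4 (pick(b3,rmD,left)): drop {carry(b3,left)}, keep {carry(b1,right)}, require {ball_in(b3,rmD), free(left), robot_in(rmD)}
    → {ball_in(b3,rmD), carry(b1,right), free(left), robot_in(rmD)}
  through step 3 (go(rmA,rmD)): drop {robot_in(rmD)}, keep {ball_in(b3,rmD), carry(b1,right), free(left)}, require {robot_in(rmA)}
    → {ball_in(b3,rmD), carry(b1,right), free(left), robot_in(rmA)}
  through step 2 (drop(b5,rmA,left)): drop {free(left)}, keep {ball_in(b3,rmD), carry(b1,right), robot_in(rmA)}, require {carry(b5,left), robot_in(rmA)}
    → {ball_in(b3,rmD), carry(b1,right), carry(b5,left), robot_in(rmA)}
  through step 1 (pick(b1,rmA,right)): drop {carry(b1,right)}, keep {ball_in(b3,rmD), carry(b5,left), robot_in(rmA)}, require {ball_in(b1,rmA), free(right), robot_in(rmA)}
    → {ball_in(b1,rmA), ball_in(b3,rmD), carry(b5,left), free(right), robot_in(rmA)}

== RESULT ==
["ball_in(b1,rmA)", "ball_in(b3,rmD)", "carry(b5,left)", "free(right)", "robot_in(rmA)"]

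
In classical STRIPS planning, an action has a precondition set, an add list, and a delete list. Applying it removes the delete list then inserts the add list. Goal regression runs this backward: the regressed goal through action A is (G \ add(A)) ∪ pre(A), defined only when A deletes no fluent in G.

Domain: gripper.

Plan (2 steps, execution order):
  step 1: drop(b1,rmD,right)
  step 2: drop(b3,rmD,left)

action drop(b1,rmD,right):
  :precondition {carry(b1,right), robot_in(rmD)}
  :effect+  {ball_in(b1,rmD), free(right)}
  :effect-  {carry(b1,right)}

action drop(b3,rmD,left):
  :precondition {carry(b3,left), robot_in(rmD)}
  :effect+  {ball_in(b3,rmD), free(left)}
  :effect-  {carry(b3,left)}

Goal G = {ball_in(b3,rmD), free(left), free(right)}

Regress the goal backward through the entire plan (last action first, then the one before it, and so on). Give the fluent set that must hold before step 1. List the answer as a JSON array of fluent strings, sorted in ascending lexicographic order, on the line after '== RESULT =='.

Work backward from the goal:
  through step 2 (drop(b3,rmD,left)): drop {ball_in(b3,rmD), free(left)}, keep {free(right)}, require {carry(b3,left), robot_in(rmD)}
    → {carry(b3,left), free(right), robot_in(rmD)}
  through step 1 (drop(b1,rmD,right)): drop {free(right)}, keep {carry(b3,left), robot_in(rmD)}, require {carry(b1,right), robot_in(rmD)}
    → {carry(b1,right), carry(b3,left), robot_in(rmD)}

== RESULT ==
["carry(b1,right)", "carry(b3,left)", "robot_in(rmD)"]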